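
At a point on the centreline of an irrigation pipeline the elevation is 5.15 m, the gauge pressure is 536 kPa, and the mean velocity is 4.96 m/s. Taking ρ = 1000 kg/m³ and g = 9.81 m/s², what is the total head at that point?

h ≈ 61.04 m

Pressure head ψ = P/(ρg) = 536×1000 / (1000 × 9.81) = 54.64 m.
Velocity head = v²/(2g) = 4.96² / (2 × 9.81) = 1.254 m.
h = z + ψ + v²/(2g) = 5.15 + 54.64 + 1.254 = 61.04 m.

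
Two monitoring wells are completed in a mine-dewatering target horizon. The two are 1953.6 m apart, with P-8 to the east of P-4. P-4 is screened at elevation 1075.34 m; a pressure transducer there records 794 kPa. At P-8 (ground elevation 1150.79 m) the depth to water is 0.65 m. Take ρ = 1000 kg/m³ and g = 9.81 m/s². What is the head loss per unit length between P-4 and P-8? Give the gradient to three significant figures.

i ≈ 0.00314 m/m

Pressure head at P-4: ψ = P/(ρg) = 794×1000 / (1000 × 9.81) = 80.94 m.
Total head at P-4: h = z + ψ = 1075.34 + 80.94 = 1156.28 m.
Total head at P-8: h = 1150.79 − 0.65 = 1150.14 m.
Head difference: h(P-4) − h(P-8) = 1156.28 − 1150.14 = 6.14 m.
Hydraulic gradient: i = |Δh| / L = 6.14 / 1953.6 = 0.00314.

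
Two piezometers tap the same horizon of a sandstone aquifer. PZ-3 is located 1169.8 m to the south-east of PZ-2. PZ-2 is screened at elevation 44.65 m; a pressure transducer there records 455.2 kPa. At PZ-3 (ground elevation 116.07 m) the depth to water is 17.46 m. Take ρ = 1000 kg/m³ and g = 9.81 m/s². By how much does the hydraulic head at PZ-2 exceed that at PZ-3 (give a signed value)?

Pressure head at PZ-2: ψ = P/(ρg) = 455.2×1000 / (1000 × 9.81) = 46.40 m.
Total head at PZ-2: h = z + ψ = 44.65 + 46.40 = 91.05 m.
Total head at PZ-3: h = 116.07 − 17.46 = 98.61 m.
Head difference: h(PZ-2) − h(PZ-3) = 91.05 − 98.61 = -7.56 m.

Δh ≈ -7.56 m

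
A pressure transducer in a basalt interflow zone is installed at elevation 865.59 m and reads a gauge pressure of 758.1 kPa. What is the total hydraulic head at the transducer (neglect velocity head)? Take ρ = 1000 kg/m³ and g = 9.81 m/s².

h ≈ 942.87 m

ψ = P/(ρg) = 758.1×1000 / (1000 × 9.81) = 77.28 m.
h = z + ψ = 865.59 + 77.28 = 942.87 m.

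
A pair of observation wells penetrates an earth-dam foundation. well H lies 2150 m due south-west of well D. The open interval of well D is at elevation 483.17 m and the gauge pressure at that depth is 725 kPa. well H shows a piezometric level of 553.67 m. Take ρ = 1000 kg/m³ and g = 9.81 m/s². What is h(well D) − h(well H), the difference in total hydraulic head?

Pressure head at well D: ψ = P/(ρg) = 725×1000 / (1000 × 9.81) = 73.90 m.
Total head at well D: h = z + ψ = 483.17 + 73.90 = 557.07 m.
Total head at well H: h = 553.67 m (water level in the piezometer is the total head).
Head difference: h(well D) − h(well H) = 557.07 − 553.67 = 3.40 m.

Δh ≈ 3.40 m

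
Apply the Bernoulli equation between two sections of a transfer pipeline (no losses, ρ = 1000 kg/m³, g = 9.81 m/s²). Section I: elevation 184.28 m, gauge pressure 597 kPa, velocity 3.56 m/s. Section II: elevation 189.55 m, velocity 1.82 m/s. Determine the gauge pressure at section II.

P₂ ≈ 550 kPa

Pressure head at I: ψ₁ = P₁/(ρg) = 597×1000 / (1000 × 9.81) = 60.86 m.
Velocity heads: v₁²/2g = 3.56²/19.62 = 0.646 m; v₂²/2g = 1.82²/19.62 = 0.169 m.
Total head H = z₁ + ψ₁ + v₁²/2g = 184.28 + 60.86 + 0.646 = 245.79 m.
ψ₂ = H − z₂ − v₂²/2g = 245.79 − 189.55 − 0.169 = 56.07 m.
P₂ = ρgψ₂ = 1000 × 9.81 × 56.07 ≈ 550 kPa.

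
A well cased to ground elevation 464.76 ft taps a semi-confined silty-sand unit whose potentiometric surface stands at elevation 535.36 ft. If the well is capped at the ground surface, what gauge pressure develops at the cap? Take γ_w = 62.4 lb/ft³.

P ≈ 30.6 psi

Head above the cap: Δh = 535.36 − 464.76 = 70.60 ft.
P = γΔh/144 = 62.4 × 70.60 / 144 = 30.6 psi.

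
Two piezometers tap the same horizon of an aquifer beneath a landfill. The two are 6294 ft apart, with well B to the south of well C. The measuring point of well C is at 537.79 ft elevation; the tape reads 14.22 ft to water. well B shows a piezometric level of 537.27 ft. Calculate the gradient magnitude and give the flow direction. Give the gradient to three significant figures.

Total head at well C: h = 537.79 − 14.22 = 523.57 ft.
Total head at well B: h = 537.27 ft (water level in the piezometer is the total head).
Head difference: h(well C) − h(well B) = 523.57 − 537.27 = -13.70 ft.
Hydraulic gradient: i = |Δh| / L = 13.70 / 6294 = 0.00218.
Flow is from higher to lower head: from well B toward well C, i.e. toward the north.

i ≈ 0.00218; groundwater flows toward the north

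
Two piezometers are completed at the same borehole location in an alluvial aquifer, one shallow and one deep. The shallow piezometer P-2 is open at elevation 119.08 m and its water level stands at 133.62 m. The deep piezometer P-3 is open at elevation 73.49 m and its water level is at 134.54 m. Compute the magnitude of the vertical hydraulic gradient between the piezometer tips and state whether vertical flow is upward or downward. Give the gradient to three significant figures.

Total head at P-2: h = 133.62 m (water level in the standpipe).
Total head at P-3: h = 134.54 m.
Δh = h(P-2) − h(P-3) = 133.62 − 134.54 = -0.92 m.
Vertical separation Δz = 119.08 − 73.49 = 45.59 m.
|i_v| = |Δh| / Δz = 0.92 / 45.59 = 0.0202.
Head is higher in the deep piezometer, so vertical flow is upward (discharge condition).

|i_v| ≈ 0.0202; vertical flow is upward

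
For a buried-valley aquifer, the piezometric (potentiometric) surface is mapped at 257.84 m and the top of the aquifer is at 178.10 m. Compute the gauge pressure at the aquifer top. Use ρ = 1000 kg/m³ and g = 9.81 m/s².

P ≈ 782 kPa

Pressure head at the aquifer top: ψ = h − z = 257.84 − 178.10 = 79.74 m.
P = ρgψ = 1000 × 9.81 × 79.74 = 782249 Pa ≈ 782 kPa.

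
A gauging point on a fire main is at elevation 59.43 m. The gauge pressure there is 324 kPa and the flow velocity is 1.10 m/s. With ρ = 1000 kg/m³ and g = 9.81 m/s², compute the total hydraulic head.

h ≈ 92.52 m

Pressure head ψ = P/(ρg) = 324×1000 / (1000 × 9.81) = 33.03 m.
Velocity head = v²/(2g) = 1.10² / (2 × 9.81) = 0.062 m.
h = z + ψ + v²/(2g) = 59.43 + 33.03 + 0.062 = 92.52 m.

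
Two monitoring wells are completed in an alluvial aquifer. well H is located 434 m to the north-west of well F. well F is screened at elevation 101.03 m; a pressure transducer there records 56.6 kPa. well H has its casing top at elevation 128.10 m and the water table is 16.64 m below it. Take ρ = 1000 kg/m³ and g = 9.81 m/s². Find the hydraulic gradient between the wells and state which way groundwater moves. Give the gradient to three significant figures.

Pressure head at well F: ψ = P/(ρg) = 56.6×1000 / (1000 × 9.81) = 5.77 m.
Total head at well F: h = z + ψ = 101.03 + 5.77 = 106.80 m.
Total head at well H: h = 128.10 − 16.64 = 111.46 m.
Head difference: h(well F) − h(well H) = 106.80 − 111.46 = -4.66 m.
Hydraulic gradient: i = |Δh| / L = 4.66 / 434 = 0.0107.
Flow is from higher to lower head: from well H toward well F, i.e. toward the south-east.

i ≈ 0.0107; groundwater flows toward the south-east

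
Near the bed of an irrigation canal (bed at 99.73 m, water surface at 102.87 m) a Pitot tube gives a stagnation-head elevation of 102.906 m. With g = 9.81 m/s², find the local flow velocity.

v ≈ 0.840 m/s

Near the bed, under hydrostatic conditions, the piezometric head (z + ψ) equals the free-surface elevation, 102.87 m.
Velocity head = total − piezometric = 102.906 − 102.87 = 0.036 m.
v = √(2g·h_v) = √(2 × 9.81 × 0.036) = 0.840 m/s.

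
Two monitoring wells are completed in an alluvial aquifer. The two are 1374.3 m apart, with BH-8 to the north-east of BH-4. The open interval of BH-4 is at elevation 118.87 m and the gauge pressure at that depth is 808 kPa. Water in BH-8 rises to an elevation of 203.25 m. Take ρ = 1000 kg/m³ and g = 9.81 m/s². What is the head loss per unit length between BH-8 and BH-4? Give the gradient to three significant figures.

i ≈ 0.00147 m/m

Pressure head at BH-4: ψ = P/(ρg) = 808×1000 / (1000 × 9.81) = 82.36 m.
Total head at BH-4: h = z + ψ = 118.87 + 82.36 = 201.23 m.
Total head at BH-8: h = 203.25 m (water level in the piezometer is the total head).
Head difference: h(BH-4) − h(BH-8) = 201.23 − 203.25 = -2.02 m.
Hydraulic gradient: i = |Δh| / L = 2.02 / 1374.3 = 0.00147.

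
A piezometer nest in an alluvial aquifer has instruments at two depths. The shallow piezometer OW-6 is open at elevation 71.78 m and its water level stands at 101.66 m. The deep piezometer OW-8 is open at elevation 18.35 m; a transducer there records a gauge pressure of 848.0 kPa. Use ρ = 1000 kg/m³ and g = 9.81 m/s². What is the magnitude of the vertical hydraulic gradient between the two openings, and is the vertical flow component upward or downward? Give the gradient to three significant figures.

|i_v| ≈ 0.0586; vertical flow is upward

Total head at OW-6: h = 101.66 m (water level in the standpipe).
Pressure head at OW-8: ψ = P/(ρg) = 848.0×1000 / (1000 × 9.81) = 86.44 m.
Total head at OW-8: h = z + ψ = 18.35 + 86.44 = 104.79 m.
Δh = h(OW-6) − h(OW-8) = 101.66 − 104.79 = -3.13 m.
Vertical separation Δz = 71.78 − 18.35 = 53.43 m.
|i_v| = |Δh| / Δz = 3.13 / 53.43 = 0.0586.
Head is higher in the deep piezometer, so vertical flow is upward (discharge condition).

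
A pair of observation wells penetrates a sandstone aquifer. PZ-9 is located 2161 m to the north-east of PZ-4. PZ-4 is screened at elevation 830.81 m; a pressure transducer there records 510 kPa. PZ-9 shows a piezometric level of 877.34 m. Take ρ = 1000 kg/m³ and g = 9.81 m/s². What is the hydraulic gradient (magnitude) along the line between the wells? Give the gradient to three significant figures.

Pressure head at PZ-4: ψ = P/(ρg) = 510×1000 / (1000 × 9.81) = 51.99 m.
Total head at PZ-4: h = z + ψ = 830.81 + 51.99 = 882.80 m.
Total head at PZ-9: h = 877.34 m (water level in the piezometer is the total head).
Head difference: h(PZ-4) − h(PZ-9) = 882.80 − 877.34 = 5.46 m.
Hydraulic gradient: i = |Δh| / L = 5.46 / 2161 = 0.00253.

i ≈ 0.00253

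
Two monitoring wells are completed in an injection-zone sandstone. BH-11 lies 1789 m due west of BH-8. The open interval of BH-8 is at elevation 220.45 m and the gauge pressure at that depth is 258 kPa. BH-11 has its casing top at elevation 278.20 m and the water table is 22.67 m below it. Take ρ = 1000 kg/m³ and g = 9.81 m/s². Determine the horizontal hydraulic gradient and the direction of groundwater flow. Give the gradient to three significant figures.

i ≈ 0.00491; groundwater flows toward the east

Pressure head at BH-8: ψ = P/(ρg) = 258×1000 / (1000 × 9.81) = 26.30 m.
Total head at BH-8: h = z + ψ = 220.45 + 26.30 = 246.75 m.
Total head at BH-11: h = 278.20 − 22.67 = 255.53 m.
Head difference: h(BH-8) − h(BH-11) = 246.75 − 255.53 = -8.78 m.
Hydraulic gradient: i = |Δh| / L = 8.78 / 1789 = 0.00491.
Flow is from higher to lower head: from BH-11 toward BH-8, i.e. toward the east.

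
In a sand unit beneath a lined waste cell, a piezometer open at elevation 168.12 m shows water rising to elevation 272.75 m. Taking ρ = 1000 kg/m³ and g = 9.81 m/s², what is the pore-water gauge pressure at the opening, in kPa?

Pressure head ψ = h − z = 272.75 − 168.12 = 104.63 m.
P = ρgψ = 1000 × 9.81 × 104.63 = 1026420 Pa ≈ 1030 kPa.

P ≈ 1030 kPa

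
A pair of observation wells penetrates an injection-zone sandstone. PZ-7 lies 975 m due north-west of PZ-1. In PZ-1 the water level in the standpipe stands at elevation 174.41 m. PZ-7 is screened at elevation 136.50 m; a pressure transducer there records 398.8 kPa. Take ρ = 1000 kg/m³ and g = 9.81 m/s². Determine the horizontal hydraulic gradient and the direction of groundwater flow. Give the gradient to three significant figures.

i ≈ 0.00281; groundwater flows toward the south-east

Total head at PZ-1: h = 174.41 m (water level in the piezometer is the total head).
Pressure head at PZ-7: ψ = P/(ρg) = 398.8×1000 / (1000 × 9.81) = 40.65 m.
Total head at PZ-7: h = z + ψ = 136.50 + 40.65 = 177.15 m.
Head difference: h(PZ-1) − h(PZ-7) = 174.41 − 177.15 = -2.74 m.
Hydraulic gradient: i = |Δh| / L = 2.74 / 975 = 0.00281.
Flow is from higher to lower head: from PZ-7 toward PZ-1, i.e. toward the south-east.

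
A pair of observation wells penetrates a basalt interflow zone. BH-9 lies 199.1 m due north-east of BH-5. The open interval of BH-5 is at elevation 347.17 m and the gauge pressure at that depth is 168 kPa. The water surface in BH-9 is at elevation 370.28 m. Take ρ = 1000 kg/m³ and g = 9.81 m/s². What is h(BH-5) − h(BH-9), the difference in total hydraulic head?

Pressure head at BH-5: ψ = P/(ρg) = 168×1000 / (1000 × 9.81) = 17.13 m.
Total head at BH-5: h = z + ψ = 347.17 + 17.13 = 364.30 m.
Total head at BH-9: h = 370.28 m (water level in the piezometer is the total head).
Head difference: h(BH-5) − h(BH-9) = 364.30 − 370.28 = -5.98 m.

Δh ≈ -5.98 m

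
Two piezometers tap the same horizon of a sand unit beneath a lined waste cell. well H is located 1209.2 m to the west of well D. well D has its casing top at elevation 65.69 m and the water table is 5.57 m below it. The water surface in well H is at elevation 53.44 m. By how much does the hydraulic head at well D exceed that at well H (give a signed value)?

Total head at well D: h = 65.69 − 5.57 = 60.12 m.
Total head at well H: h = 53.44 m (water level in the piezometer is the total head).
Head difference: h(well D) − h(well H) = 60.12 − 53.44 = 6.68 m.

Δh ≈ 6.68 m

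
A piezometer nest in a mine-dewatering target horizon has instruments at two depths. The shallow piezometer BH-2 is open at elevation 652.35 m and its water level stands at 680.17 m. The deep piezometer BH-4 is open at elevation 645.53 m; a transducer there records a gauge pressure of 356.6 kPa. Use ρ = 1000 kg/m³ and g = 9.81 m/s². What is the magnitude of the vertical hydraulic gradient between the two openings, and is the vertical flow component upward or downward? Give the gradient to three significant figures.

Total head at BH-2: h = 680.17 m (water level in the standpipe).
Pressure head at BH-4: ψ = P/(ρg) = 356.6×1000 / (1000 × 9.81) = 36.35 m.
Total head at BH-4: h = z + ψ = 645.53 + 36.35 = 681.88 m.
Δh = h(BH-2) − h(BH-4) = 680.17 − 681.88 = -1.71 m.
Vertical separation Δz = 652.35 − 645.53 = 6.82 m.
|i_v| = |Δh| / Δz = 1.71 / 6.82 = 0.251.
Head is higher in the deep piezometer, so vertical flow is upward (discharge condition).

|i_v| ≈ 0.251; vertical flow is upward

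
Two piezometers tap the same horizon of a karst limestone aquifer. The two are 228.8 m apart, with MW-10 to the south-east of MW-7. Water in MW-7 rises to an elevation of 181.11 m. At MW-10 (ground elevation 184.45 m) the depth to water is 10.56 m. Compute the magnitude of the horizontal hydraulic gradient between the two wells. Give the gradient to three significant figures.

Total head at MW-7: h = 181.11 m (water level in the piezometer is the total head).
Total head at MW-10: h = 184.45 − 10.56 = 173.89 m.
Head difference: h(MW-7) − h(MW-10) = 181.11 − 173.89 = 7.22 m.
Hydraulic gradient: i = |Δh| / L = 7.22 / 228.8 = 0.0316.

i ≈ 0.0316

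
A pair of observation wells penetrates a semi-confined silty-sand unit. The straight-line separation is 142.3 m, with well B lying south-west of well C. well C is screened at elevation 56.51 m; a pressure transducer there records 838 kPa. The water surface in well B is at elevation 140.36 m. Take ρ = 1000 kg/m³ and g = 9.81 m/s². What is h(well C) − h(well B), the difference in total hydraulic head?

Pressure head at well C: ψ = P/(ρg) = 838×1000 / (1000 × 9.81) = 85.42 m.
Total head at well C: h = z + ψ = 56.51 + 85.42 = 141.93 m.
Total head at well B: h = 140.36 m (water level in the piezometer is the total head).
Head difference: h(well C) − h(well B) = 141.93 − 140.36 = 1.57 m.

Δh ≈ 1.57 m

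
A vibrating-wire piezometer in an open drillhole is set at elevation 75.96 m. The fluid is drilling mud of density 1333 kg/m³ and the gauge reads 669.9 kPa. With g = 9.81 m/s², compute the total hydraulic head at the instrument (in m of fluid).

h ≈ 127.19 m

ψ = P/(ρg) = 669.9×1000 / (1333 × 9.81) = 51.23 m.
h = z + ψ = 75.96 + 51.23 = 127.19 m.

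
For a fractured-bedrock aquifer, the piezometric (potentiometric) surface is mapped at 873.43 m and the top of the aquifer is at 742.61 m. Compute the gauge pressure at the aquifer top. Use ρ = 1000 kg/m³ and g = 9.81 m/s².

P ≈ 1280 kPa

Pressure head at the aquifer top: ψ = h − z = 873.43 − 742.61 = 130.82 m.
P = ρgψ = 1000 × 9.81 × 130.82 = 1283344 Pa ≈ 1280 kPa.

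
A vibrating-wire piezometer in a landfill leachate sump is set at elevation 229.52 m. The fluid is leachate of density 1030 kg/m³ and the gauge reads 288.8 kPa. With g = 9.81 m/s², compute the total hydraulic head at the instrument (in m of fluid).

ψ = P/(ρg) = 288.8×1000 / (1030 × 9.81) = 28.58 m.
h = z + ψ = 229.52 + 28.58 = 258.10 m.

h ≈ 258.10 m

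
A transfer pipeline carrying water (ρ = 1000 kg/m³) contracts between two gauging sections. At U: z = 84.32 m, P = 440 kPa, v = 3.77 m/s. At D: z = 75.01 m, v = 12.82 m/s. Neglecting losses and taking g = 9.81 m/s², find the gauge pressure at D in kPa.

P₂ ≈ 456 kPa

Pressure head at U: ψ₁ = P₁/(ρg) = 440×1000 / (1000 × 9.81) = 44.85 m.
Velocity heads: v₁²/2g = 3.77²/19.62 = 0.724 m; v₂²/2g = 12.82²/19.62 = 8.377 m.
Total head H = z₁ + ψ₁ + v₁²/2g = 84.32 + 44.85 + 0.724 = 129.89 m.
ψ₂ = H − z₂ − v₂²/2g = 129.89 − 75.01 − 8.377 = 46.50 m.
P₂ = ρgψ₂ = 1000 × 9.81 × 46.50 ≈ 456 kPa.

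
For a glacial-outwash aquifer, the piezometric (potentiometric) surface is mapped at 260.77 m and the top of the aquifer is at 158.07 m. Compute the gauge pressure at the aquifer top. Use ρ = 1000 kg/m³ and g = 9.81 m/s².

P ≈ 1010 kPa

Pressure head at the aquifer top: ψ = h − z = 260.77 − 158.07 = 102.70 m.
P = ρgψ = 1000 × 9.81 × 102.70 = 1007487 Pa ≈ 1010 kPa.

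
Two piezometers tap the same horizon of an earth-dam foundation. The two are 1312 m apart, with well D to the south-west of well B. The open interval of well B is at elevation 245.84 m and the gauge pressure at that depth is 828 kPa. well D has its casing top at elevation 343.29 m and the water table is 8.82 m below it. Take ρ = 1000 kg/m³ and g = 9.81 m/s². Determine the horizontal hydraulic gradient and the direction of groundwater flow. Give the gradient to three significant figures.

Pressure head at well B: ψ = P/(ρg) = 828×1000 / (1000 × 9.81) = 84.40 m.
Total head at well B: h = z + ψ = 245.84 + 84.40 = 330.24 m.
Total head at well D: h = 343.29 − 8.82 = 334.47 m.
Head difference: h(well B) − h(well D) = 330.24 − 334.47 = -4.23 m.
Hydraulic gradient: i = |Δh| / L = 4.23 / 1312 = 0.00322.
Flow is from higher to lower head: from well D toward well B, i.e. toward the north-east.

i ≈ 0.00322; groundwater flows toward the north-east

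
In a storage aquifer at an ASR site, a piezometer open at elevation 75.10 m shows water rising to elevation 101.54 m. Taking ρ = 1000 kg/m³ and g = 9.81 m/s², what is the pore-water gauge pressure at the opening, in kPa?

Pressure head ψ = h − z = 101.54 − 75.10 = 26.44 m.
P = ρgψ = 1000 × 9.81 × 26.44 = 259376 Pa ≈ 259 kPa.

P ≈ 259 kPa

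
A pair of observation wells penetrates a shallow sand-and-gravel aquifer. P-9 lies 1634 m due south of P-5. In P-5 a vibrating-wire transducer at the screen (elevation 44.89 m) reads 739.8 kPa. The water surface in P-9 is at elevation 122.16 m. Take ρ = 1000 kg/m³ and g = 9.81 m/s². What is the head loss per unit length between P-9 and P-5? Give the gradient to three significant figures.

i ≈ 0.00114 m/m

Pressure head at P-5: ψ = P/(ρg) = 739.8×1000 / (1000 × 9.81) = 75.41 m.
Total head at P-5: h = z + ψ = 44.89 + 75.41 = 120.30 m.
Total head at P-9: h = 122.16 m (water level in the piezometer is the total head).
Head difference: h(P-5) − h(P-9) = 120.30 − 122.16 = -1.86 m.
Hydraulic gradient: i = |Δh| / L = 1.86 / 1634 = 0.00114.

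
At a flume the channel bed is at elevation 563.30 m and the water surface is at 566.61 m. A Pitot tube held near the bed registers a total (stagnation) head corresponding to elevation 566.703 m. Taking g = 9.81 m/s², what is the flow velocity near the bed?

Near the bed, under hydrostatic conditions, the piezometric head (z + ψ) equals the free-surface elevation, 566.61 m.
Velocity head = total − piezometric = 566.703 − 566.61 = 0.093 m.
v = √(2g·h_v) = √(2 × 9.81 × 0.093) = 1.35 m/s.

v ≈ 1.35 m/s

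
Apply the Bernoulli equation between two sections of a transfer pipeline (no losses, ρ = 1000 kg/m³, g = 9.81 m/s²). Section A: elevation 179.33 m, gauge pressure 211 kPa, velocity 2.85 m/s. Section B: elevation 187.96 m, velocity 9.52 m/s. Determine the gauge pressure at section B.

P₂ ≈ 85.1 kPa

Pressure head at A: ψ₁ = P₁/(ρg) = 211×1000 / (1000 × 9.81) = 21.51 m.
Velocity heads: v₁²/2g = 2.85²/19.62 = 0.414 m; v₂²/2g = 9.52²/19.62 = 4.619 m.
Total head H = z₁ + ψ₁ + v₁²/2g = 179.33 + 21.51 + 0.414 = 201.25 m.
ψ₂ = H − z₂ − v₂²/2g = 201.25 − 187.96 − 4.619 = 8.67 m.
P₂ = ρgψ₂ = 1000 × 9.81 × 8.67 ≈ 85.1 kPa.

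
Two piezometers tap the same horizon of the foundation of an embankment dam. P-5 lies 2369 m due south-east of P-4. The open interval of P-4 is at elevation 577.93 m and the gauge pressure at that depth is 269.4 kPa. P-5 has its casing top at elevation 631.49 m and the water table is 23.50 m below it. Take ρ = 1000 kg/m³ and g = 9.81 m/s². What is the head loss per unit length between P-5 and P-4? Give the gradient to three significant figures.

i ≈ 0.00110 m/m

Pressure head at P-4: ψ = P/(ρg) = 269.4×1000 / (1000 × 9.81) = 27.46 m.
Total head at P-4: h = z + ψ = 577.93 + 27.46 = 605.39 m.
Total head at P-5: h = 631.49 − 23.50 = 607.99 m.
Head difference: h(P-4) − h(P-5) = 605.39 − 607.99 = -2.60 m.
Hydraulic gradient: i = |Δh| / L = 2.60 / 2369 = 0.00110.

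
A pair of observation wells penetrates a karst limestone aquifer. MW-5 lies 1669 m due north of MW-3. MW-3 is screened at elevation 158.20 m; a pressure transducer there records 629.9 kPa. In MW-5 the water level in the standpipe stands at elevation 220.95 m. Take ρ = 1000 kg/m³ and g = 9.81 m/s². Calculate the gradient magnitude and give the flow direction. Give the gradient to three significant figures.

i ≈ 0.000875; groundwater flows toward the north

Pressure head at MW-3: ψ = P/(ρg) = 629.9×1000 / (1000 × 9.81) = 64.21 m.
Total head at MW-3: h = z + ψ = 158.20 + 64.21 = 222.41 m.
Total head at MW-5: h = 220.95 m (water level in the piezometer is the total head).
Head difference: h(MW-3) − h(MW-5) = 222.41 − 220.95 = 1.46 m.
Hydraulic gradient: i = |Δh| / L = 1.46 / 1669 = 0.000875.
Flow is from higher to lower head: from MW-3 toward MW-5, i.e. toward the north.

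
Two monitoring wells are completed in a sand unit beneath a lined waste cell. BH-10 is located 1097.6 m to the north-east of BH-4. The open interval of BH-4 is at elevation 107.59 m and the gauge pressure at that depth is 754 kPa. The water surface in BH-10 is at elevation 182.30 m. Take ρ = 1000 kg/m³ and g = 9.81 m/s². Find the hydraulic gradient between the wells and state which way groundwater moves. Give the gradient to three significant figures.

i ≈ 0.00196; groundwater flows toward the north-east

Pressure head at BH-4: ψ = P/(ρg) = 754×1000 / (1000 × 9.81) = 76.86 m.
Total head at BH-4: h = z + ψ = 107.59 + 76.86 = 184.45 m.
Total head at BH-10: h = 182.30 m (water level in the piezometer is the total head).
Head difference: h(BH-4) − h(BH-10) = 184.45 − 182.30 = 2.15 m.
Hydraulic gradient: i = |Δh| / L = 2.15 / 1097.6 = 0.00196.
Flow is from higher to lower head: from BH-4 toward BH-10, i.e. toward the north-east.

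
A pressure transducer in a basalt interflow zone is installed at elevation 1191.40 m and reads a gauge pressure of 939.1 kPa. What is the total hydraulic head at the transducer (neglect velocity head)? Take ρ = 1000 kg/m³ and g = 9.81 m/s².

h ≈ 1287.13 m

ψ = P/(ρg) = 939.1×1000 / (1000 × 9.81) = 95.73 m.
h = z + ψ = 1191.40 + 95.73 = 1287.13 m.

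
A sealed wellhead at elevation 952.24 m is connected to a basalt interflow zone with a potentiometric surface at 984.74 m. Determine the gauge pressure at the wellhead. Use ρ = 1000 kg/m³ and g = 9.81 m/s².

P ≈ 319 kPa

Head above the cap: Δh = 984.74 − 952.24 = 32.50 m.
P = ρgΔh = 1000 × 9.81 × 32.50 = 318825 Pa ≈ 319 kPa.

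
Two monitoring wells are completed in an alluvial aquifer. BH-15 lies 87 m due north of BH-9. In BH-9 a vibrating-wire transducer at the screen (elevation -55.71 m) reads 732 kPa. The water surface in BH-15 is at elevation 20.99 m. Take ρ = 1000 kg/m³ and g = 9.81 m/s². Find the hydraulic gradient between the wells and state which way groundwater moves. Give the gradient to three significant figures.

i ≈ 0.0239; groundwater flows toward the south

Pressure head at BH-9: ψ = P/(ρg) = 732×1000 / (1000 × 9.81) = 74.62 m.
Total head at BH-9: h = z + ψ = -55.71 + 74.62 = 18.91 m.
Total head at BH-15: h = 20.99 m (water level in the piezometer is the total head).
Head difference: h(BH-9) − h(BH-15) = 18.91 − 20.99 = -2.08 m.
Hydraulic gradient: i = |Δh| / L = 2.08 / 87 = 0.0239.
Flow is from higher to lower head: from BH-15 toward BH-9, i.e. toward the south.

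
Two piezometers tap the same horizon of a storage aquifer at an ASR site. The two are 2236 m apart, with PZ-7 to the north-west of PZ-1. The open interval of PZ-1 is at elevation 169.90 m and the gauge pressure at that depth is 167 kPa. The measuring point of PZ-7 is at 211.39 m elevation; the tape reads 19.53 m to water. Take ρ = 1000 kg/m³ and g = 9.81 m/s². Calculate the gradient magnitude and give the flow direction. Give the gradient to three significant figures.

Pressure head at PZ-1: ψ = P/(ρg) = 167×1000 / (1000 × 9.81) = 17.02 m.
Total head at PZ-1: h = z + ψ = 169.90 + 17.02 = 186.92 m.
Total head at PZ-7: h = 211.39 − 19.53 = 191.86 m.
Head difference: h(PZ-1) − h(PZ-7) = 186.92 − 191.86 = -4.94 m.
Hydraulic gradient: i = |Δh| / L = 4.94 / 2236 = 0.00221.
Flow is from higher to lower head: from PZ-7 toward PZ-1, i.e. toward the south-east.

i ≈ 0.00221; groundwater flows toward the south-east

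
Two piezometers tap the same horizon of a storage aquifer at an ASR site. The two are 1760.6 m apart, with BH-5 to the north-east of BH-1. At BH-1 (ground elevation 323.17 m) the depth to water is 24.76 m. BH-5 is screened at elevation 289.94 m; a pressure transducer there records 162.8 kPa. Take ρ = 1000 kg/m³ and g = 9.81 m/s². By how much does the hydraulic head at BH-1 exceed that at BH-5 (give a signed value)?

Δh ≈ -8.13 m

Total head at BH-1: h = 323.17 − 24.76 = 298.41 m.
Pressure head at BH-5: ψ = P/(ρg) = 162.8×1000 / (1000 × 9.81) = 16.60 m.
Total head at BH-5: h = z + ψ = 289.94 + 16.60 = 306.54 m.
Head difference: h(BH-1) − h(BH-5) = 298.41 − 306.54 = -8.13 m.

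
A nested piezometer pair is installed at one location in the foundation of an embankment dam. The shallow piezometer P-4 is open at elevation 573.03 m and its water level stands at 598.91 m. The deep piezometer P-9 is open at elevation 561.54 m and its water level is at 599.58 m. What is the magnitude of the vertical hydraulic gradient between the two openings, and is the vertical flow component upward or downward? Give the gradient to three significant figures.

|i_v| ≈ 0.0583; vertical flow is upward

Total head at P-4: h = 598.91 m (water level in the standpipe).
Total head at P-9: h = 599.58 m.
Δh = h(P-4) − h(P-9) = 598.91 − 599.58 = -0.67 m.
Vertical separation Δz = 573.03 − 561.54 = 11.49 m.
|i_v| = |Δh| / Δz = 0.67 / 11.49 = 0.0583.
Head is higher in the deep piezometer, so vertical flow is upward (discharge condition).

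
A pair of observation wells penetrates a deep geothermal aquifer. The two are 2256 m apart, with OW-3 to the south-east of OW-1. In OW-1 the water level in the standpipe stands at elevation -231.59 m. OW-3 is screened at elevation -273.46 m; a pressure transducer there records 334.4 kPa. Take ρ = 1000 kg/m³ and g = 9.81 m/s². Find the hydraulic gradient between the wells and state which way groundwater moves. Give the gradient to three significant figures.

i ≈ 0.00345; groundwater flows toward the south-east

Total head at OW-1: h = -231.59 m (water level in the piezometer is the total head).
Pressure head at OW-3: ψ = P/(ρg) = 334.4×1000 / (1000 × 9.81) = 34.09 m.
Total head at OW-3: h = z + ψ = -273.46 + 34.09 = -239.37 m.
Head difference: h(OW-1) − h(OW-3) = -231.59 − (-239.37) = 7.78 m.
Hydraulic gradient: i = |Δh| / L = 7.78 / 2256 = 0.00345.
Flow is from higher to lower head: from OW-1 toward OW-3, i.e. toward the south-east.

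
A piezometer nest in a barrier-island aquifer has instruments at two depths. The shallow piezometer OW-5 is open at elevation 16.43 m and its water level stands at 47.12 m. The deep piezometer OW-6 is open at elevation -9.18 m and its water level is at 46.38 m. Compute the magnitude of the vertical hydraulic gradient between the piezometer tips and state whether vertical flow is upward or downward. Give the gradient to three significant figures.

Total head at OW-5: h = 47.12 m (water level in the standpipe).
Total head at OW-6: h = 46.38 m.
Δh = h(OW-5) − h(OW-6) = 47.12 − 46.38 = 0.74 m.
Vertical separation Δz = 16.43 − (-9.18) = 25.61 m.
|i_v| = |Δh| / Δz = 0.74 / 25.61 = 0.0289.
Head is higher in the shallow piezometer, so vertical flow is downward (recharge condition).

|i_v| ≈ 0.0289; vertical flow is downward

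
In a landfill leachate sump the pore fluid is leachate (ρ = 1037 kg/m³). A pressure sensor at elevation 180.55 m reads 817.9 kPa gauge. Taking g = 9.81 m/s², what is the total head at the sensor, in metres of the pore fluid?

h ≈ 260.95 m

ψ = P/(ρg) = 817.9×1000 / (1037 × 9.81) = 80.40 m.
h = z + ψ = 180.55 + 80.40 = 260.95 m.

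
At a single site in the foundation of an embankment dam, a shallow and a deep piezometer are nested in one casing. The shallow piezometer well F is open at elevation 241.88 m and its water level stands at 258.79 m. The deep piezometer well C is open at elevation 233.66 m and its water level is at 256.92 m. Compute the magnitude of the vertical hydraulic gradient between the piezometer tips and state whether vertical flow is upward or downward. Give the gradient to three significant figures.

|i_v| ≈ 0.227; vertical flow is downward

Total head at well F: h = 258.79 m (water level in the standpipe).
Total head at well C: h = 256.92 m.
Δh = h(well F) − h(well C) = 258.79 − 256.92 = 1.87 m.
Vertical separation Δz = 241.88 − 233.66 = 8.22 m.
|i_v| = |Δh| / Δz = 1.87 / 8.22 = 0.227.
Head is higher in the shallow piezometer, so vertical flow is downward (recharge condition).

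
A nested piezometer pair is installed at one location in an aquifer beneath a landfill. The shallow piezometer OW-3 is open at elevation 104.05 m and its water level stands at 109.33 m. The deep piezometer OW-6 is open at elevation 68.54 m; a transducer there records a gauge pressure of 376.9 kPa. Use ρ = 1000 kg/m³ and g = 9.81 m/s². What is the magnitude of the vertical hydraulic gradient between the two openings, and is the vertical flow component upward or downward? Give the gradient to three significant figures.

Total head at OW-3: h = 109.33 m (water level in the standpipe).
Pressure head at OW-6: ψ = P/(ρg) = 376.9×1000 / (1000 × 9.81) = 38.42 m.
Total head at OW-6: h = z + ψ = 68.54 + 38.42 = 106.96 m.
Δh = h(OW-3) − h(OW-6) = 109.33 − 106.96 = 2.37 m.
Vertical separation Δz = 104.05 − 68.54 = 35.51 m.
|i_v| = |Δh| / Δz = 2.37 / 35.51 = 0.0667.
Head is higher in the shallow piezometer, so vertical flow is downward (recharge condition).

|i_v| ≈ 0.0667; vertical flow is downward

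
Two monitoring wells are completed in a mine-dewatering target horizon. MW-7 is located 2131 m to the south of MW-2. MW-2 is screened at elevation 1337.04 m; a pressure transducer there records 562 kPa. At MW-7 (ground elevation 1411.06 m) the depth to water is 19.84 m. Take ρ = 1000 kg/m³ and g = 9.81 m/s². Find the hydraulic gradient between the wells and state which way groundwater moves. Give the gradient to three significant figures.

i ≈ 0.00146; groundwater flows toward the south

Pressure head at MW-2: ψ = P/(ρg) = 562×1000 / (1000 × 9.81) = 57.29 m.
Total head at MW-2: h = z + ψ = 1337.04 + 57.29 = 1394.33 m.
Total head at MW-7: h = 1411.06 − 19.84 = 1391.22 m.
Head difference: h(MW-2) − h(MW-7) = 1394.33 − 1391.22 = 3.11 m.
Hydraulic gradient: i = |Δh| / L = 3.11 / 2131 = 0.00146.
Flow is from higher to lower head: from MW-2 toward MW-7, i.e. toward the south.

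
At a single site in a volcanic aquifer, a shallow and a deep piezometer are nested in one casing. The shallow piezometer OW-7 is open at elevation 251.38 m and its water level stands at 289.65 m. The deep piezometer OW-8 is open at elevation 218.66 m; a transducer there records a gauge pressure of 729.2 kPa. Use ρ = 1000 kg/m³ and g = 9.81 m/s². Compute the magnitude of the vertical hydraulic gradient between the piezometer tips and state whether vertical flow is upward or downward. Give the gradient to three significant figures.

Total head at OW-7: h = 289.65 m (water level in the standpipe).
Pressure head at OW-8: ψ = P/(ρg) = 729.2×1000 / (1000 × 9.81) = 74.33 m.
Total head at OW-8: h = z + ψ = 218.66 + 74.33 = 292.99 m.
Δh = h(OW-7) − h(OW-8) = 289.65 − 292.99 = -3.34 m.
Vertical separation Δz = 251.38 − 218.66 = 32.72 m.
|i_v| = |Δh| / Δz = 3.34 / 32.72 = 0.102.
Head is higher in the deep piezometer, so vertical flow is upward (discharge condition).

|i_v| ≈ 0.102; vertical flow is upward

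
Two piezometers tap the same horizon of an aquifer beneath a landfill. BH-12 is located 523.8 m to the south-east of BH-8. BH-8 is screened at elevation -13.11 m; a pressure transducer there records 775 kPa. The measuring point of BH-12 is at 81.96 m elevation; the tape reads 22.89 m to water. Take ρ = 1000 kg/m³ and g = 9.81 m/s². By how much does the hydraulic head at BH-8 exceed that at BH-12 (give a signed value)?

Δh ≈ 6.82 m

Pressure head at BH-8: ψ = P/(ρg) = 775×1000 / (1000 × 9.81) = 79.00 m.
Total head at BH-8: h = z + ψ = -13.11 + 79.00 = 65.89 m.
Total head at BH-12: h = 81.96 − 22.89 = 59.07 m.
Head difference: h(BH-8) − h(BH-12) = 65.89 − 59.07 = 6.82 m.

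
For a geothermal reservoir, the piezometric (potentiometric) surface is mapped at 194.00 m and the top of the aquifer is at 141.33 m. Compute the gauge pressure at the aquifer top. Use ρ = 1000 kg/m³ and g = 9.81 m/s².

Pressure head at the aquifer top: ψ = h − z = 194.00 − 141.33 = 52.67 m.
P = ρgψ = 1000 × 9.81 × 52.67 = 516693 Pa ≈ 517 kPa.

P ≈ 517 kPa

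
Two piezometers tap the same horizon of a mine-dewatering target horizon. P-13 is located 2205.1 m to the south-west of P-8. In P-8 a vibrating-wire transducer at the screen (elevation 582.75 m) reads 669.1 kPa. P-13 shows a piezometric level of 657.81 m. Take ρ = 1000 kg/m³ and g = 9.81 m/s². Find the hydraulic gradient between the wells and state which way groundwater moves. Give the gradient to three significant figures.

Pressure head at P-8: ψ = P/(ρg) = 669.1×1000 / (1000 × 9.81) = 68.21 m.
Total head at P-8: h = z + ψ = 582.75 + 68.21 = 650.96 m.
Total head at P-13: h = 657.81 m (water level in the piezometer is the total head).
Head difference: h(P-8) − h(P-13) = 650.96 − 657.81 = -6.85 m.
Hydraulic gradient: i = |Δh| / L = 6.85 / 2205.1 = 0.00311.
Flow is from higher to lower head: from P-13 toward P-8, i.e. toward the north-east.

i ≈ 0.00311; groundwater flows toward the north-east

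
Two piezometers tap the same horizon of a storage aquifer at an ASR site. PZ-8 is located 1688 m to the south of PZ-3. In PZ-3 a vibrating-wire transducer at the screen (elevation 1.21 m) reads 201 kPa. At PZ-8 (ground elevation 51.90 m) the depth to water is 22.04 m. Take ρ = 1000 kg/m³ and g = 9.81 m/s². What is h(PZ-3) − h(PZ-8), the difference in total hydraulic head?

Δh ≈ -8.16 m

Pressure head at PZ-3: ψ = P/(ρg) = 201×1000 / (1000 × 9.81) = 20.49 m.
Total head at PZ-3: h = z + ψ = 1.21 + 20.49 = 21.70 m.
Total head at PZ-8: h = 51.90 − 22.04 = 29.86 m.
Head difference: h(PZ-3) − h(PZ-8) = 21.70 − 29.86 = -8.16 m.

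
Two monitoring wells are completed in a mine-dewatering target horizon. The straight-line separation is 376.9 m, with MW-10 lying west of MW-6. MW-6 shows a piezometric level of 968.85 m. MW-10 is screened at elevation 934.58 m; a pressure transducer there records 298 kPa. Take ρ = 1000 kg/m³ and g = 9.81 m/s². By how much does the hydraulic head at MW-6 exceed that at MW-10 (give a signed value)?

Total head at MW-6: h = 968.85 m (water level in the piezometer is the total head).
Pressure head at MW-10: ψ = P/(ρg) = 298×1000 / (1000 × 9.81) = 30.38 m.
Total head at MW-10: h = z + ψ = 934.58 + 30.38 = 964.96 m.
Head difference: h(MW-6) − h(MW-10) = 968.85 − 964.96 = 3.89 m.

Δh ≈ 3.89 m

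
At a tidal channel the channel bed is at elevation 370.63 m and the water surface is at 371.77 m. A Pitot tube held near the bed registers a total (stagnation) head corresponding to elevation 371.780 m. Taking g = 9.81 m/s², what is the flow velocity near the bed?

v ≈ 0.443 m/s

Near the bed, under hydrostatic conditions, the piezometric head (z + ψ) equals the free-surface elevation, 371.77 m.
Velocity head = total − piezometric = 371.780 − 371.77 = 0.010 m.
v = √(2g·h_v) = √(2 × 9.81 × 0.010) = 0.443 m/s.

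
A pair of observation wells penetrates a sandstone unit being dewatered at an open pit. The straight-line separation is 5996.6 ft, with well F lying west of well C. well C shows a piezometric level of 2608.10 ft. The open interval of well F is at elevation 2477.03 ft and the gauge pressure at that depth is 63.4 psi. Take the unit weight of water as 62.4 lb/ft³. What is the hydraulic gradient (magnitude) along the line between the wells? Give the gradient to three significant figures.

Total head at well C: h = 2608.10 ft (water level in the piezometer is the total head).
Pressure head at well F: ψ = 144·P/γ = 144 × 63.4 / 62.4 = 146.31 ft.
Total head at well F: h = z + ψ = 2477.03 + 146.31 = 2623.34 ft.
Head difference: h(well C) − h(well F) = 2608.10 − 2623.34 = -15.24 ft.
Hydraulic gradient: i = |Δh| / L = 15.24 / 5996.6 = 0.00254.

i ≈ 0.00254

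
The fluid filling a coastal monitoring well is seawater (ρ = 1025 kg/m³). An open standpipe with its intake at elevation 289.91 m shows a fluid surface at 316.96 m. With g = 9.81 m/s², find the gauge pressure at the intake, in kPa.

P ≈ 272 kPa

Pressure head ψ = h − z = 316.96 − 289.91 = 27.05 m.
P = ρgψ = 1025 × 9.81 × 27.05 = 271995 Pa ≈ 272 kPa.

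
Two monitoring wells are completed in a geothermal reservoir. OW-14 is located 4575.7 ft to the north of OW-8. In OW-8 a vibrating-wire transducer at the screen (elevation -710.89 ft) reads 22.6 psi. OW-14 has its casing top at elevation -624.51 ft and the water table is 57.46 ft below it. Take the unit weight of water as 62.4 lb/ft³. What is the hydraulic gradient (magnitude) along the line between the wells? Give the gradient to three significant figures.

Pressure head at OW-8: ψ = 144·P/γ = 144 × 22.6 / 62.4 = 52.15 ft.
Total head at OW-8: h = z + ψ = -710.89 + 52.15 = -658.74 ft.
Total head at OW-14: h = -624.51 − 57.46 = -681.97 ft.
Head difference: h(OW-8) − h(OW-14) = -658.74 − (-681.97) = 23.23 ft.
Hydraulic gradient: i = |Δh| / L = 23.23 / 4575.7 = 0.00508.

i ≈ 0.00508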